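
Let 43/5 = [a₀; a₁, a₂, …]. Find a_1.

1

43 = 8·5 + 3   →  a_0 = 8
5 = 1·3 + 2   →  a_1 = 1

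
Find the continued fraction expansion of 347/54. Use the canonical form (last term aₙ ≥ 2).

[6; 2, 2, 1, 7]

347 = 6×54 + 23
54 = 2×23 + 8
23 = 2×8 + 7
8 = 1×7 + 1
7 = 7×1 + 0  (stop)
So 347/54 = [6; 2, 2, 1, 7].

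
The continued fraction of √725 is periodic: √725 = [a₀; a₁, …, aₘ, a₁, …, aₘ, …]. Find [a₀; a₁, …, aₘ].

a₀ = ⌊√725⌋ = 26.

[26; 1, 12, 2, 12, 1, 52]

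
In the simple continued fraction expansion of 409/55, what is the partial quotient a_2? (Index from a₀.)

409 = 7·55 + 24   →  a_0 = 7
55 = 2·24 + 7   →  a_1 = 2
24 = 3·7 + 3   →  a_2 = 3

3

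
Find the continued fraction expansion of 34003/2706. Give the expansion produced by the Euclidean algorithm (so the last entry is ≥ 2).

34003 = 12·2706 + 1531
2706 = 1·1531 + 1175
1531 = 1·1175 + 356
1175 = 3·356 + 107
356 = 3·107 + 35
107 = 3·35 + 2
35 = 17·2 + 1
2 = 2·1 + 0  (stop)
So 34003/2706 = [12; 1, 1, 3, 3, 3, 17, 2].

[12; 1, 1, 3, 3, 3, 17, 2]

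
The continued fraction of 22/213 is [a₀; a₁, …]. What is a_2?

1

22 = 0·213 + 22   →  a_0 = 0
213 = 9·22 + 15   →  a_1 = 9
22 = 1·15 + 7   →  a_2 = 1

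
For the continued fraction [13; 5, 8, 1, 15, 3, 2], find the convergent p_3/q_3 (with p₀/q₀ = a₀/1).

Using pₖ = aₖpₖ₋₁ + pₖ₋₂, qₖ = aₖqₖ₋₁ + qₖ₋₂ (with p₋₁=1, p₋₂=0, q₋₁=0, q₋₂=1):
  k=0: a=13, p=13, q=1
  k=1: a=5, p=66, q=5
  k=2: a=8, p=541, q=41
  k=3: a=1, p=607, q=46

607/46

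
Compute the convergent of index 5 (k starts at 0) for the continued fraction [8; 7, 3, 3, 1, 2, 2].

2140/263

Using pₖ = aₖpₖ₋₁ + pₖ₋₂, qₖ = aₖqₖ₋₁ + qₖ₋₂ (with p₋₁=1, p₋₂=0, q₋₁=0, q₋₂=1):
  k=0: a=8, p=8, q=1
  k=1: a=7, p=57, q=7
  k=2: a=3, p=179, q=22
  k=3: a=3, p=594, q=73
  k=4: a=1, p=773, q=95
  k=5: a=2, p=2140, q=263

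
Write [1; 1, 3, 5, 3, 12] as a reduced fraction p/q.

Using pₖ = aₖpₖ₋₁ + pₖ₋₂ and qₖ = aₖqₖ₋₁ + qₖ₋₂:
  k=0: a=1, p=1, q=1
  k=1: a=1, p=2, q=1
  k=2: a=3, p=7, q=4
  k=3: a=5, p=37, q=21
  k=4: a=3, p=118, q=67
  k=5: a=12, p=1453, q=825

1453/825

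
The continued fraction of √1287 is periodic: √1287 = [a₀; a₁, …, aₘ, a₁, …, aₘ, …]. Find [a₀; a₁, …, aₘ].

a₀ = ⌊√1287⌋ = 35.
With m₀=0, d₀=1 and mₖ₊₁ = dₖaₖ − mₖ, dₖ₊₁ = (n − mₖ₊₁²)/dₖ, aₖ₊₁ = ⌊(a₀+mₖ₊₁)/dₖ₊₁⌋:
  k=1: m=35, d=62, a=1
  k=2: m=27, d=9, a=6
  k=3: m=27, d=62, a=1
  k=4: m=35, d=1, a=70
d=1 and a=2a₀=70 at k=4, so the next step gives (m, d) = (35, 62) again — its k=1 value — and the period has length 4.

[35; 1, 6, 1, 70]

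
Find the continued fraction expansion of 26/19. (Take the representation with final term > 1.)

26 = 1·19 + 7
19 = 2·7 + 5
7 = 1·5 + 2
5 = 2·2 + 1
2 = 2·1 + 0  (stop)
So 26/19 = [1; 2, 1, 2, 2].

[1; 2, 1, 2, 2]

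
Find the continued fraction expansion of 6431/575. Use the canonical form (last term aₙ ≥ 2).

[11; 5, 2, 2, 1, 4, 3]

6431 = 11·575 + 106
575 = 5·106 + 45
106 = 2·45 + 16
45 = 2·16 + 13
16 = 1·13 + 3
13 = 4·3 + 1
3 = 3·1 + 0  (stop)
So 6431/575 = [11; 5, 2, 2, 1, 4, 3].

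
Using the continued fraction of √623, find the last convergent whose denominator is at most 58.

√623 = [24; 1, 23, 1, 48, …] (period length 4).
Convergents:
  p_0/q_0 = 24/1
  p_1/q_1 = 25/1
  p_2/q_2 = 599/24
  p_3/q_3 = 624/25
  p_4/q_4 = 30551/1224
q_3 = 25 ≤ 58 < 1224 = q_4, so the answer is 624/25.

624/25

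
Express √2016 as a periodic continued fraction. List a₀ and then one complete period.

a₀ = ⌊√2016⌋ = 44.
With m₀=0, d₀=1 and mₖ₊₁ = dₖaₖ − mₖ, dₖ₊₁ = (n − mₖ₊₁²)/dₖ, aₖ₊₁ = ⌊(a₀+mₖ₊₁)/dₖ₊₁⌋:
  k=1: m=44, d=80, a=1
  k=2: m=36, d=9, a=8
  k=3: m=36, d=80, a=1
  k=4: m=44, d=1, a=88
d=1 and a=2a₀=88 at k=4, so the next step gives (m, d) = (44, 80) again — its k=1 value — and the period has length 4.

[44; 1, 8, 1, 88]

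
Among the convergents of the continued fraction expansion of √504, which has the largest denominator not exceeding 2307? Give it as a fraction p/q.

√504 = [22; 2, 4, 2, 44, …] (period length 4).
Convergents:
  p_0/q_0 = 22/1
  p_1/q_1 = 45/2
  p_2/q_2 = 202/9
  p_3/q_3 = 449/20
  p_4/q_4 = 19958/889
  p_5/q_5 = 40365/1798
  p_6/q_6 = 181418/8081
q_5 = 1798 ≤ 2307 < 8081 = q_6, so the answer is 40365/1798.

40365/1798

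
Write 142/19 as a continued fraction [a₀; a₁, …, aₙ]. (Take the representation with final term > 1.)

[7; 2, 9]

142 = 7·19 + 9
19 = 2·9 + 1
9 = 9·1 + 0  (stop)
So 142/19 = [7; 2, 9].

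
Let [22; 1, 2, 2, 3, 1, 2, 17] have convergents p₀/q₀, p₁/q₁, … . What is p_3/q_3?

159/7

Using pₖ = aₖpₖ₋₁ + pₖ₋₂, qₖ = aₖqₖ₋₁ + qₖ₋₂ (with p₋₁=1, p₋₂=0, q₋₁=0, q₋₂=1):
  k=0: a=22, p=22, q=1
  k=1: a=1, p=23, q=1
  k=2: a=2, p=68, q=3
  k=3: a=2, p=159, q=7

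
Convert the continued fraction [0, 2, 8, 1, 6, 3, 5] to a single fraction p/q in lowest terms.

1037/2191

Fold from the inside: start with 5/1.
  3 + 1/5 = 16/5
  6 + 5/16 = 101/16
  1 + 16/101 = 117/101
  8 + 101/117 = 1037/117
  2 + 117/1037 = 2191/1037
  0 + 1037/2191 = 1037/2191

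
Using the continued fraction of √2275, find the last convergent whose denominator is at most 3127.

√2275 = [47; 1, 2, 3, 2, 1, 94, …] (period length 6).
Convergents:
  p_0/q_0 = 47/1
  p_1/q_1 = 48/1
  p_2/q_2 = 143/3
  p_3/q_3 = 477/10
  p_4/q_4 = 1097/23
  p_5/q_5 = 1574/33
  p_6/q_6 = 149053/3125
  p_7/q_7 = 150627/3158
q_6 = 3125 ≤ 3127 < 3158 = q_7, so the answer is 149053/3125.

149053/3125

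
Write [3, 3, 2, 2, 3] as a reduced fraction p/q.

Using pₖ = aₖpₖ₋₁ + pₖ₋₂ and qₖ = aₖqₖ₋₁ + qₖ₋₂:
  k=0: a=3, p=3, q=1
  k=1: a=3, p=10, q=3
  k=2: a=2, p=23, q=7
  k=3: a=2, p=56, q=17
  k=4: a=3, p=191, q=58

191/58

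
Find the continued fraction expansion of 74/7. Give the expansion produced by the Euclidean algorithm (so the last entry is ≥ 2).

74 = 10·7 + 4
7 = 1·4 + 3
4 = 1·3 + 1
3 = 3·1 + 0  (stop)
So 74/7 = [10; 1, 1, 3].

[10; 1, 1, 3]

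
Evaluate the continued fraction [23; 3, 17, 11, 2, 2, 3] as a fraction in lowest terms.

236512/10139

Using pₖ = aₖpₖ₋₁ + pₖ₋₂ and qₖ = aₖqₖ₋₁ + qₖ₋₂:
  k=0: a=23, p=23, q=1
  k=1: a=3, p=70, q=3
  k=2: a=17, p=1213, q=52
  k=3: a=11, p=13413, q=575
  k=4: a=2, p=28039, q=1202
  k=5: a=2, p=69491, q=2979
  k=6: a=3, p=236512, q=10139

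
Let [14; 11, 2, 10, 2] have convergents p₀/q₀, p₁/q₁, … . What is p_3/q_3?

3395/241

Using pₖ = aₖpₖ₋₁ + pₖ₋₂, qₖ = aₖqₖ₋₁ + qₖ₋₂ (with p₋₁=1, p₋₂=0, q₋₁=0, q₋₂=1):
  k=0: a=14, p=14, q=1
  k=1: a=11, p=155, q=11
  k=2: a=2, p=324, q=23
  k=3: a=10, p=3395, q=241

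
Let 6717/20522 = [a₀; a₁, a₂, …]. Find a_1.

6717 = 0·20522 + 6717   →  a_0 = 0
20522 = 3·6717 + 371   →  a_1 = 3

3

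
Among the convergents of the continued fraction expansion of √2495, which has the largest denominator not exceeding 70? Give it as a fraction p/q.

√2495 = [49; 1, 18, 1, 98, …] (period length 4).
Convergents:
  p_0/q_0 = 49/1
  p_1/q_1 = 50/1
  p_2/q_2 = 949/19
  p_3/q_3 = 999/20
  p_4/q_4 = 98851/1979
q_3 = 20 ≤ 70 < 1979 = q_4, so the answer is 999/20.

999/20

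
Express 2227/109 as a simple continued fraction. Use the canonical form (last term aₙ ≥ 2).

[20; 2, 3, 7, 2]

2227 = 20·109 + 47
109 = 2·47 + 15
47 = 3·15 + 2
15 = 7·2 + 1
2 = 2·1 + 0  (stop)
So 2227/109 = [20; 2, 3, 7, 2].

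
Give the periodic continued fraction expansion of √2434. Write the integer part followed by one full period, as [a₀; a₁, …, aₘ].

[49; 2, 1, 48, 1, 2, 98]

a₀ = ⌊√2434⌋ = 49.
With m₀=0, d₀=1 and mₖ₊₁ = dₖaₖ − mₖ, dₖ₊₁ = (n − mₖ₊₁²)/dₖ, aₖ₊₁ = ⌊(a₀+mₖ₊₁)/dₖ₊₁⌋:
  k=1: m=49, d=33, a=2
  k=2: m=17, d=65, a=1
  k=3: m=48, d=2, a=48
  k=4: m=48, d=65, a=1
  k=5: m=17, d=33, a=2
  k=6: m=49, d=1, a=98
d=1 and a=2a₀=98 at k=6, so the next step gives (m, d) = (49, 33) again — its k=1 value — and the period has length 6.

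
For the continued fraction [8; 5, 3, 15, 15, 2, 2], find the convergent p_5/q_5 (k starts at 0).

Using pₖ = aₖpₖ₋₁ + pₖ₋₂, qₖ = aₖqₖ₋₁ + qₖ₋₂ (with p₋₁=1, p₋₂=0, q₋₁=0, q₋₂=1):
  k=0: a=8, p=8, q=1
  k=1: a=5, p=41, q=5
  k=2: a=3, p=131, q=16
  k=3: a=15, p=2006, q=245
  k=4: a=15, p=30221, q=3691
  k=5: a=2, p=62448, q=7627

62448/7627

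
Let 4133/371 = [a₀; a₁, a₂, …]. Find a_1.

7

4133 = 11·371 + 52   →  a_0 = 11
371 = 7·52 + 7   →  a_1 = 7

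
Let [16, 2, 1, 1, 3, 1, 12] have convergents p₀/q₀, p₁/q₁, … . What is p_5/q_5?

Using pₖ = aₖpₖ₋₁ + pₖ₋₂, qₖ = aₖqₖ₋₁ + qₖ₋₂ (with p₋₁=1, p₋₂=0, q₋₁=0, q₋₂=1):
  k=0: a=16, p=16, q=1
  k=1: a=2, p=33, q=2
  k=2: a=1, p=49, q=3
  k=3: a=1, p=82, q=5
  k=4: a=3, p=295, q=18
  k=5: a=1, p=377, q=23

377/23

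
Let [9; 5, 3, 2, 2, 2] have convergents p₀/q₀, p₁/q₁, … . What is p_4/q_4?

827/90

Using pₖ = aₖpₖ₋₁ + pₖ₋₂, qₖ = aₖqₖ₋₁ + qₖ₋₂ (with p₋₁=1, p₋₂=0, q₋₁=0, q₋₂=1):
  k=0: a=9, p=9, q=1
  k=1: a=5, p=46, q=5
  k=2: a=3, p=147, q=16
  k=3: a=2, p=340, q=37
  k=4: a=2, p=827, q=90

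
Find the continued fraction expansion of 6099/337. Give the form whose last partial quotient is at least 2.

[18; 10, 4, 1, 2, 2]

6099 = 18*337 + 33
337 = 10*33 + 7
33 = 4*7 + 5
7 = 1*5 + 2
5 = 2*2 + 1
2 = 2*1 + 0  (stop)
So 6099/337 = [18; 10, 4, 1, 2, 2].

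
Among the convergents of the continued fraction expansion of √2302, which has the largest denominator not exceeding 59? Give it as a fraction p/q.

√2302 = [47; 1, 46, 1, 94, …] (period length 4).
Convergents:
  p_0/q_0 = 47/1
  p_1/q_1 = 48/1
  p_2/q_2 = 2255/47
  p_3/q_3 = 2303/48
  p_4/q_4 = 218737/4559
q_3 = 48 ≤ 59 < 4559 = q_4, so the answer is 2303/48.

2303/48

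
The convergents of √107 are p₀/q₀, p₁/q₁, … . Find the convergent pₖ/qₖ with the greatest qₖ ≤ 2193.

√107 = [10; 2, 1, 9, 1, 2, 20, …] (period length 6).
Convergents:
  p_0/q_0 = 10/1
  p_1/q_1 = 21/2
  p_2/q_2 = 31/3
  p_3/q_3 = 300/29
  p_4/q_4 = 331/32
  p_5/q_5 = 962/93
  p_6/q_6 = 19571/1892
  p_7/q_7 = 40104/3877
q_6 = 1892 ≤ 2193 < 3877 = q_7, so the answer is 19571/1892.

19571/1892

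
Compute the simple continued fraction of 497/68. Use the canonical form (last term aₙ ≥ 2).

497 = 7·68 + 21
68 = 3·21 + 5
21 = 4·5 + 1
5 = 5·1 + 0  (stop)
So 497/68 = [7; 3, 4, 5].

[7; 3, 4, 5]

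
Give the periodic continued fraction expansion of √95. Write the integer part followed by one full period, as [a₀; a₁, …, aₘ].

a₀ = ⌊√95⌋ = 9.

[9; 1, 2, 1, 18]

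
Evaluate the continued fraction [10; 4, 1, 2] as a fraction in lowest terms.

Fold from the inside: start with 2/1.
  1 + 1/2 = 3/2
  4 + 2/3 = 14/3
  10 + 3/14 = 143/14

143/14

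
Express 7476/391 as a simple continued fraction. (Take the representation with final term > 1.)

[19; 8, 3, 7, 2]

7476 = 19*391 + 47
391 = 8*47 + 15
47 = 3*15 + 2
15 = 7*2 + 1
2 = 2*1 + 0  (stop)
So 7476/391 = [19; 8, 3, 7, 2].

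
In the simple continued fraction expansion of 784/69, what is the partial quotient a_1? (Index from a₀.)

2

784 = 11·69 + 25   →  a_0 = 11
69 = 2·25 + 19   →  a_1 = 2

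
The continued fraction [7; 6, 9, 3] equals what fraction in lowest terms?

1225/171

Fold from the inside: start with 3/1.
  9 + 1/3 = 28/3
  6 + 3/28 = 171/28
  7 + 28/171 = 1225/171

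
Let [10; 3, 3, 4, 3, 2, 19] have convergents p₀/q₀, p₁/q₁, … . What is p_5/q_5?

Using pₖ = aₖpₖ₋₁ + pₖ₋₂, qₖ = aₖqₖ₋₁ + qₖ₋₂ (with p₋₁=1, p₋₂=0, q₋₁=0, q₋₂=1):
  k=0: a=10, p=10, q=1
  k=1: a=3, p=31, q=3
  k=2: a=3, p=103, q=10
  k=3: a=4, p=443, q=43
  k=4: a=3, p=1432, q=139
  k=5: a=2, p=3307, q=321

3307/321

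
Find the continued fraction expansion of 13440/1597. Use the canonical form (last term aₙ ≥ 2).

[8; 2, 2, 2, 7, 2, 2, 3]

13440 = 8×1597 + 664
1597 = 2×664 + 269
664 = 2×269 + 126
269 = 2×126 + 17
126 = 7×17 + 7
17 = 2×7 + 3
7 = 2×3 + 1
3 = 3×1 + 0  (stop)
So 13440/1597 = [8; 2, 2, 2, 7, 2, 2, 3].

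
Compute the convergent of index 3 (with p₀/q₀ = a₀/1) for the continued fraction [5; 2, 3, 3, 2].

125/23

Using pₖ = aₖpₖ₋₁ + pₖ₋₂, qₖ = aₖqₖ₋₁ + qₖ₋₂ (with p₋₁=1, p₋₂=0, q₋₁=0, q₋₂=1):
  k=0: a=5, p=5, q=1
  k=1: a=2, p=11, q=2
  k=2: a=3, p=38, q=7
  k=3: a=3, p=125, q=23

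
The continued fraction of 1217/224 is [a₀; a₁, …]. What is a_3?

4

1217 = 5·224 + 97   →  a_0 = 5
224 = 2·97 + 30   →  a_1 = 2
97 = 3·30 + 7   →  a_2 = 3
30 = 4·7 + 2   →  a_3 = 4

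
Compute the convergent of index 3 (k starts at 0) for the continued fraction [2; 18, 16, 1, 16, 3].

Using pₖ = aₖpₖ₋₁ + pₖ₋₂, qₖ = aₖqₖ₋₁ + qₖ₋₂ (with p₋₁=1, p₋₂=0, q₋₁=0, q₋₂=1):
  k=0: a=2, p=2, q=1
  k=1: a=18, p=37, q=18
  k=2: a=16, p=594, q=289
  k=3: a=1, p=631, q=307

631/307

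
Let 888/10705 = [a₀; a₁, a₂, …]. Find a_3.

888 = 0·10705 + 888   →  a_0 = 0
10705 = 12·888 + 49   →  a_1 = 12
888 = 18·49 + 6   →  a_2 = 18
49 = 8·6 + 1   →  a_3 = 8

8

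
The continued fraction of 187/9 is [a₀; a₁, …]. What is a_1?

1

187 = 20·9 + 7   →  a_0 = 20
9 = 1·7 + 2   →  a_1 = 1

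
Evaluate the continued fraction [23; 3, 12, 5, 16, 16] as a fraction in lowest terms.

1140753/48908

Using pₖ = aₖpₖ₋₁ + pₖ₋₂ and qₖ = aₖqₖ₋₁ + qₖ₋₂:
  k=0: a=23, p=23, q=1
  k=1: a=3, p=70, q=3
  k=2: a=12, p=863, q=37
  k=3: a=5, p=4385, q=188
  k=4: a=16, p=71023, q=3045
  k=5: a=16, p=1140753, q=48908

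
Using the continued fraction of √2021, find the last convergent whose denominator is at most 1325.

45495/1012

√2021 = [44; 1, 21, 2, 21, 1, 88, …] (period length 6).
Convergents:
  p_0/q_0 = 44/1
  p_1/q_1 = 45/1
  p_2/q_2 = 989/22
  p_3/q_3 = 2023/45
  p_4/q_4 = 43472/967
  p_5/q_5 = 45495/1012
  p_6/q_6 = 4047032/90023
q_5 = 1012 ≤ 1325 < 90023 = q_6, so the answer is 45495/1012.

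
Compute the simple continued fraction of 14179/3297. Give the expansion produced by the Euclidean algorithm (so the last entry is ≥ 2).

[4; 3, 3, 17, 19]

14179 = 4×3297 + 991
3297 = 3×991 + 324
991 = 3×324 + 19
324 = 17×19 + 1
19 = 19×1 + 0  (stop)
So 14179/3297 = [4; 3, 3, 17, 19].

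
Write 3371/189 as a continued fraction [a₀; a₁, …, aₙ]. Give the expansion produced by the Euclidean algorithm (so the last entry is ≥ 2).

[17; 1, 5, 10, 3]

3371 = 17·189 + 158
189 = 1·158 + 31
158 = 5·31 + 3
31 = 10·3 + 1
3 = 3·1 + 0  (stop)
So 3371/189 = [17; 1, 5, 10, 3].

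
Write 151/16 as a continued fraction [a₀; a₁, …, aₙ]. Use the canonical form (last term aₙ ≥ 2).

151 = 9*16 + 7
16 = 2*7 + 2
7 = 3*2 + 1
2 = 2*1 + 0  (stop)
So 151/16 = [9; 2, 3, 2].

[9; 2, 3, 2]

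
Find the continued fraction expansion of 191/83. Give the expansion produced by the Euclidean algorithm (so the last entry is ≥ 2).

191 = 2×83 + 25
83 = 3×25 + 8
25 = 3×8 + 1
8 = 8×1 + 0  (stop)
So 191/83 = [2; 3, 3, 8].

[2; 3, 3, 8]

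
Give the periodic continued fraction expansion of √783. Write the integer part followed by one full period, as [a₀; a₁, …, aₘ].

[27; 1, 54]

a₀ = ⌊√783⌋ = 27.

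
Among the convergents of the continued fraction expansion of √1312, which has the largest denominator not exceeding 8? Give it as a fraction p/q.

181/5

√1312 = [36; 4, 1, 1, 17, 1, 1, 4, 72, …] (period length 8).
Convergents:
  p_0/q_0 = 36/1
  p_1/q_1 = 145/4
  p_2/q_2 = 181/5
  p_3/q_3 = 326/9
q_2 = 5 ≤ 8 < 9 = q_3, so the answer is 181/5.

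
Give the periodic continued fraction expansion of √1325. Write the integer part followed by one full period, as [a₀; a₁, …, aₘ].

a₀ = ⌊√1325⌋ = 36.
With m₀=0, d₀=1 and mₖ₊₁ = dₖaₖ − mₖ, dₖ₊₁ = (n − mₖ₊₁²)/dₖ, aₖ₊₁ = ⌊(a₀+mₖ₊₁)/dₖ₊₁⌋:
  k=1: m=36, d=29, a=2
  k=2: m=22, d=29, a=2
  k=3: m=36, d=1, a=72
d=1 and a=2a₀=72 at k=3, so the next step gives (m, d) = (36, 29) again — its k=1 value — and the period has length 3.

[36; 2, 2, 72]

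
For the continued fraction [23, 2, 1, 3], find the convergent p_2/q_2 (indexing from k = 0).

Using pₖ = aₖpₖ₋₁ + pₖ₋₂, qₖ = aₖqₖ₋₁ + qₖ₋₂ (with p₋₁=1, p₋₂=0, q₋₁=0, q₋₂=1):
  k=0: a=23, p=23, q=1
  k=1: a=2, p=47, q=2
  k=2: a=1, p=70, q=3

70/3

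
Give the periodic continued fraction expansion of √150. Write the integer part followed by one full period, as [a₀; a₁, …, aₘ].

a₀ = ⌊√150⌋ = 12.

[12; 4, 24]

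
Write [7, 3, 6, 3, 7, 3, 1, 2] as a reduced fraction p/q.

36649/5009

Using pₖ = aₖpₖ₋₁ + pₖ₋₂ and qₖ = aₖqₖ₋₁ + qₖ₋₂:
  k=0: a=7, p=7, q=1
  k=1: a=3, p=22, q=3
  k=2: a=6, p=139, q=19
  k=3: a=3, p=439, q=60
  k=4: a=7, p=3212, q=439
  k=5: a=3, p=10075, q=1377
  k=6: a=1, p=13287, q=1816
  k=7: a=2, p=36649, q=5009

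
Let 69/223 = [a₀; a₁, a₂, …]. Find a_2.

69 = 0·223 + 69   →  a_0 = 0
223 = 3·69 + 16   →  a_1 = 3
69 = 4·16 + 5   →  a_2 = 4

4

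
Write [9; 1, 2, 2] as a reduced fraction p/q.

Using pₖ = aₖpₖ₋₁ + pₖ₋₂ and qₖ = aₖqₖ₋₁ + qₖ₋₂:
  k=0: a=9, p=9, q=1
  k=1: a=1, p=10, q=1
  k=2: a=2, p=29, q=3
  k=3: a=2, p=68, q=7

68/7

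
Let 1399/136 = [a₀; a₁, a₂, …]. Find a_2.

2

1399 = 10·136 + 39   →  a_0 = 10
136 = 3·39 + 19   →  a_1 = 3
39 = 2·19 + 1   →  a_2 = 2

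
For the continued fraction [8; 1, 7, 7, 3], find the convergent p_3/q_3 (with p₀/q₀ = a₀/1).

Using pₖ = aₖpₖ₋₁ + pₖ₋₂, qₖ = aₖqₖ₋₁ + qₖ₋₂ (with p₋₁=1, p₋₂=0, q₋₁=0, q₋₂=1):
  k=0: a=8, p=8, q=1
  k=1: a=1, p=9, q=1
  k=2: a=7, p=71, q=8
  k=3: a=7, p=506, q=57

506/57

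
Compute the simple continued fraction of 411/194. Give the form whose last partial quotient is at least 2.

[2; 8, 2, 3, 3]

411 = 2·194 + 23
194 = 8·23 + 10
23 = 2·10 + 3
10 = 3·3 + 1
3 = 3·1 + 0  (stop)
So 411/194 = [2; 8, 2, 3, 3].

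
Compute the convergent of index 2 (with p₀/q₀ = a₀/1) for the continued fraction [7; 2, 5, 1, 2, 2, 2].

82/11

Using pₖ = aₖpₖ₋₁ + pₖ₋₂, qₖ = aₖqₖ₋₁ + qₖ₋₂ (with p₋₁=1, p₋₂=0, q₋₁=0, q₋₂=1):
  k=0: a=7, p=7, q=1
  k=1: a=2, p=15, q=2
  k=2: a=5, p=82, q=11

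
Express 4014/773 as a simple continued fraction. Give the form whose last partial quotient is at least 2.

4014 = 5*773 + 149
773 = 5*149 + 28
149 = 5*28 + 9
28 = 3*9 + 1
9 = 9*1 + 0  (stop)
So 4014/773 = [5; 5, 5, 3, 9].

[5; 5, 5, 3, 9]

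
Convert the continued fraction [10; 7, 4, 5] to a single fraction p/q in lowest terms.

Fold from the inside: start with 5/1.
  4 + 1/5 = 21/5
  7 + 5/21 = 152/21
  10 + 21/152 = 1541/152

1541/152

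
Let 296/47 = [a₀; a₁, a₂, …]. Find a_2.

296 = 6·47 + 14   →  a_0 = 6
47 = 3·14 + 5   →  a_1 = 3
14 = 2·5 + 4   →  a_2 = 2

2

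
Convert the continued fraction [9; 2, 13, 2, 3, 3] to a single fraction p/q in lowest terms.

Fold from the inside: start with 3/1.
  3 + 1/3 = 10/3
  2 + 3/10 = 23/10
  13 + 10/23 = 309/23
  2 + 23/309 = 641/309
  9 + 309/641 = 6078/641

6078/641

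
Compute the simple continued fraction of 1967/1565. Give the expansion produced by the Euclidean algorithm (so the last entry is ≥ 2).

1967 = 1·1565 + 402
1565 = 3·402 + 359
402 = 1·359 + 43
359 = 8·43 + 15
43 = 2·15 + 13
15 = 1·13 + 2
13 = 6·2 + 1
2 = 2·1 + 0  (stop)
So 1967/1565 = [1; 3, 1, 8, 2, 1, 6, 2].

[1; 3, 1, 8, 2, 1, 6, 2]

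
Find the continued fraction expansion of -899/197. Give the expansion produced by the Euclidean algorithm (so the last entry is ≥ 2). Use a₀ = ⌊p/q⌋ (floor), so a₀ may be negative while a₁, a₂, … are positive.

[-5; 2, 3, 2, 3, 1, 2]

-899 = -5·197 + 86
197 = 2·86 + 25
86 = 3·25 + 11
25 = 2·11 + 3
11 = 3·3 + 2
3 = 1·2 + 1
2 = 2·1 + 0  (stop)
So -899/197 = [-5; 2, 3, 2, 3, 1, 2].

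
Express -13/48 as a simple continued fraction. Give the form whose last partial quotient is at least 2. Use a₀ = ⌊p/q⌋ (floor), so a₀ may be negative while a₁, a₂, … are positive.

-13 = -1×48 + 35
48 = 1×35 + 13
35 = 2×13 + 9
13 = 1×9 + 4
9 = 2×4 + 1
4 = 4×1 + 0  (stop)
So -13/48 = [-1; 1, 2, 1, 2, 4].

[-1; 1, 2, 1, 2, 4]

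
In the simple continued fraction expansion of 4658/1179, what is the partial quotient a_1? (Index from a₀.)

1

4658 = 3·1179 + 1121   →  a_0 = 3
1179 = 1·1121 + 58   →  a_1 = 1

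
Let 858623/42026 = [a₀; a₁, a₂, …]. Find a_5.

858623 = 20·42026 + 18103   →  a_0 = 20
42026 = 2·18103 + 5820   →  a_1 = 2
18103 = 3·5820 + 643   →  a_2 = 3
5820 = 9·643 + 33   →  a_3 = 9
643 = 19·33 + 16   →  a_4 = 19
33 = 2·16 + 1   →  a_5 = 2

2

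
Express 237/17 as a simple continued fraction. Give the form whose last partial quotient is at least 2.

[13; 1, 16]

237 = 13×17 + 16
17 = 1×16 + 1
16 = 16×1 + 0  (stop)
So 237/17 = [13; 1, 16].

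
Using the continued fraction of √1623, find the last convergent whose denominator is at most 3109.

√1623 = [40; 3, 2, 26, 2, 3, 80, …] (period length 6).
Convergents:
  p_0/q_0 = 40/1
  p_1/q_1 = 121/3
  p_2/q_2 = 282/7
  p_3/q_3 = 7453/185
  p_4/q_4 = 15188/377
  p_5/q_5 = 53017/1316
  p_6/q_6 = 4256548/105657
q_5 = 1316 ≤ 3109 < 105657 = q_6, so the answer is 53017/1316.

53017/1316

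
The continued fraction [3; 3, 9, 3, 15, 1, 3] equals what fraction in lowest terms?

18579/5593

Using pₖ = aₖpₖ₋₁ + pₖ₋₂ and qₖ = aₖqₖ₋₁ + qₖ₋₂:
  k=0: a=3, p=3, q=1
  k=1: a=3, p=10, q=3
  k=2: a=9, p=93, q=28
  k=3: a=3, p=289, q=87
  k=4: a=15, p=4428, q=1333
  k=5: a=1, p=4717, q=1420
  k=6: a=3, p=18579, q=5593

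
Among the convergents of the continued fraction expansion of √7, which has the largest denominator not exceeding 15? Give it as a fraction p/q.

37/14

√7 = [2; 1, 1, 1, 4, …] (period length 4).
Convergents:
  p_0/q_0 = 2/1
  p_1/q_1 = 3/1
  p_2/q_2 = 5/2
  p_3/q_3 = 8/3
  p_4/q_4 = 37/14
  p_5/q_5 = 45/17
q_4 = 14 ≤ 15 < 17 = q_5, so the answer is 37/14.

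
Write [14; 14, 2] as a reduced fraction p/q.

408/29

Fold from the inside: start with 2/1.
  14 + 1/2 = 29/2
  14 + 2/29 = 408/29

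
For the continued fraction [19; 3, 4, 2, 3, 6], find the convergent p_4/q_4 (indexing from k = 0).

Using pₖ = aₖpₖ₋₁ + pₖ₋₂, qₖ = aₖqₖ₋₁ + qₖ₋₂ (with p₋₁=1, p₋₂=0, q₋₁=0, q₋₂=1):
  k=0: a=19, p=19, q=1
  k=1: a=3, p=58, q=3
  k=2: a=4, p=251, q=13
  k=3: a=2, p=560, q=29
  k=4: a=3, p=1931, q=100

1931/100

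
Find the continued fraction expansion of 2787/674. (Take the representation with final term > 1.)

[4; 7, 2, 2, 5, 1, 2]

2787 = 4*674 + 91
674 = 7*91 + 37
91 = 2*37 + 17
37 = 2*17 + 3
17 = 5*3 + 2
3 = 1*2 + 1
2 = 2*1 + 0  (stop)
So 2787/674 = [4; 7, 2, 2, 5, 1, 2].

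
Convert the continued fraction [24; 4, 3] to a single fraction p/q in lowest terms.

Using pₖ = aₖpₖ₋₁ + pₖ₋₂ and qₖ = aₖqₖ₋₁ + qₖ₋₂:
  k=0: a=24, p=24, q=1
  k=1: a=4, p=97, q=4
  k=2: a=3, p=315, q=13

315/13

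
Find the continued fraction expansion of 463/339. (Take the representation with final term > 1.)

[1; 2, 1, 2, 1, 3, 8]

463 = 1×339 + 124
339 = 2×124 + 91
124 = 1×91 + 33
91 = 2×33 + 25
33 = 1×25 + 8
25 = 3×8 + 1
8 = 8×1 + 0  (stop)
So 463/339 = [1; 2, 1, 2, 1, 3, 8].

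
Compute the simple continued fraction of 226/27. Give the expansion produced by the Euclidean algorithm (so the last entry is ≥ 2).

[8; 2, 1, 2, 3]

226 = 8×27 + 10
27 = 2×10 + 7
10 = 1×7 + 3
7 = 2×3 + 1
3 = 3×1 + 0  (stop)
So 226/27 = [8; 2, 1, 2, 3].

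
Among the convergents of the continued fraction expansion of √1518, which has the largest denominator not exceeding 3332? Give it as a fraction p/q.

√1518 = [38; 1, 24, 1, 76, …] (period length 4).
Convergents:
  p_0/q_0 = 38/1
  p_1/q_1 = 39/1
  p_2/q_2 = 974/25
  p_3/q_3 = 1013/26
  p_4/q_4 = 77962/2001
  p_5/q_5 = 78975/2027
  p_6/q_6 = 1973362/50649
q_5 = 2027 ≤ 3332 < 50649 = q_6, so the answer is 78975/2027.

78975/2027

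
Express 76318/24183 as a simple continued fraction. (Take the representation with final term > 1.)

[3; 6, 2, 2, 2, 18, 17]

76318 = 3·24183 + 3769
24183 = 6·3769 + 1569
3769 = 2·1569 + 631
1569 = 2·631 + 307
631 = 2·307 + 17
307 = 18·17 + 1
17 = 17·1 + 0  (stop)
So 76318/24183 = [3; 6, 2, 2, 2, 18, 17].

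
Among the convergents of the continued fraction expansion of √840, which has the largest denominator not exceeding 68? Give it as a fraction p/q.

√840 = [28; 1, 56, …] (period length 2).
Convergents:
  p_0/q_0 = 28/1
  p_1/q_1 = 29/1
  p_2/q_2 = 1652/57
  p_3/q_3 = 1681/58
  p_4/q_4 = 95788/3305
q_3 = 58 ≤ 68 < 3305 = q_4, so the answer is 1681/58.

1681/58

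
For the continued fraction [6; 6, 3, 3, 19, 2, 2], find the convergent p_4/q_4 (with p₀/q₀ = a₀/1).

7489/1216

Using pₖ = aₖpₖ₋₁ + pₖ₋₂, qₖ = aₖqₖ₋₁ + qₖ₋₂ (with p₋₁=1, p₋₂=0, q₋₁=0, q₋₂=1):
  k=0: a=6, p=6, q=1
  k=1: a=6, p=37, q=6
  k=2: a=3, p=117, q=19
  k=3: a=3, p=388, q=63
  k=4: a=19, p=7489, q=1216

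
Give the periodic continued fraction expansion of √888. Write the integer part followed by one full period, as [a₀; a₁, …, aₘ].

[29; 1, 3, 1, 58]

a₀ = ⌊√888⌋ = 29.
With m₀=0, d₀=1 and mₖ₊₁ = dₖaₖ − mₖ, dₖ₊₁ = (n − mₖ₊₁²)/dₖ, aₖ₊₁ = ⌊(a₀+mₖ₊₁)/dₖ₊₁⌋:
  k=1: m=29, d=47, a=1
  k=2: m=18, d=12, a=3
  k=3: m=18, d=47, a=1
  k=4: m=29, d=1, a=58
d=1 and a=2a₀=58 at k=4, so the next step gives (m, d) = (29, 47) again — its k=1 value — and the period has length 4.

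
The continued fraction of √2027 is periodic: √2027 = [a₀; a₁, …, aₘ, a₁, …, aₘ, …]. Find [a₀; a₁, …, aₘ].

[45; 45, 90]

a₀ = ⌊√2027⌋ = 45.
With m₀=0, d₀=1 and mₖ₊₁ = dₖaₖ − mₖ, dₖ₊₁ = (n − mₖ₊₁²)/dₖ, aₖ₊₁ = ⌊(a₀+mₖ₊₁)/dₖ₊₁⌋:
  k=1: m=45, d=2, a=45
  k=2: m=45, d=1, a=90
d=1 and a=2a₀=90 at k=2, so the next step gives (m, d) = (45, 2) again — its k=1 value — and the period has length 2.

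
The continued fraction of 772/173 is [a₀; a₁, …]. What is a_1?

2

772 = 4·173 + 80   →  a_0 = 4
173 = 2·80 + 13   →  a_1 = 2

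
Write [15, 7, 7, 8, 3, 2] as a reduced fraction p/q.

Fold from the inside: start with 2/1.
  3 + 1/2 = 7/2
  8 + 2/7 = 58/7
  7 + 7/58 = 413/58
  7 + 58/413 = 2949/413
  15 + 413/2949 = 44648/2949

44648/2949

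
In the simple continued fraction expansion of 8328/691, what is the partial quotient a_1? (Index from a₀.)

8328 = 12·691 + 36   →  a_0 = 12
691 = 19·36 + 7   →  a_1 = 19

19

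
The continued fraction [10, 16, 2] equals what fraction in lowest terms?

Using pₖ = aₖpₖ₋₁ + pₖ₋₂ and qₖ = aₖqₖ₋₁ + qₖ₋₂:
  k=0: a=10, p=10, q=1
  k=1: a=16, p=161, q=16
  k=2: a=2, p=332, q=33

332/33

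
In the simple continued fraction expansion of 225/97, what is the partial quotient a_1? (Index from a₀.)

3

225 = 2·97 + 31   →  a_0 = 2
97 = 3·31 + 4   →  a_1 = 3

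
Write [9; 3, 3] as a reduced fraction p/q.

Using pₖ = aₖpₖ₋₁ + pₖ₋₂ and qₖ = aₖqₖ₋₁ + qₖ₋₂:
  k=0: a=9, p=9, q=1
  k=1: a=3, p=28, q=3
  k=2: a=3, p=93, q=10

93/10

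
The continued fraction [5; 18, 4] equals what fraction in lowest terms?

369/73

Fold from the inside: start with 4/1.
  18 + 1/4 = 73/4
  5 + 4/73 = 369/73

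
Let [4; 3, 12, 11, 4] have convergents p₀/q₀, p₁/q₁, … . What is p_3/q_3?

Using pₖ = aₖpₖ₋₁ + pₖ₋₂, qₖ = aₖqₖ₋₁ + qₖ₋₂ (with p₋₁=1, p₋₂=0, q₋₁=0, q₋₂=1):
  k=0: a=4, p=4, q=1
  k=1: a=3, p=13, q=3
  k=2: a=12, p=160, q=37
  k=3: a=11, p=1773, q=410

1773/410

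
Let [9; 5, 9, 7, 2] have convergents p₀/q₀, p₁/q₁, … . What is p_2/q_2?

423/46

Using pₖ = aₖpₖ₋₁ + pₖ₋₂, qₖ = aₖqₖ₋₁ + qₖ₋₂ (with p₋₁=1, p₋₂=0, q₋₁=0, q₋₂=1):
  k=0: a=9, p=9, q=1
  k=1: a=5, p=46, q=5
  k=2: a=9, p=423, q=46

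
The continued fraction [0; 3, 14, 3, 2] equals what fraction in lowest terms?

Using pₖ = aₖpₖ₋₁ + pₖ₋₂ and qₖ = aₖqₖ₋₁ + qₖ₋₂:
  k=0: a=0, p=0, q=1
  k=1: a=3, p=1, q=3
  k=2: a=14, p=14, q=43
  k=3: a=3, p=43, q=132
  k=4: a=2, p=100, q=307

100/307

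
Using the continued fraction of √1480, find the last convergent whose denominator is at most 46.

654/17

√1480 = [38; 2, 8, 19, 8, 2, 76, …] (period length 6).
Convergents:
  p_0/q_0 = 38/1
  p_1/q_1 = 77/2
  p_2/q_2 = 654/17
  p_3/q_3 = 12503/325
q_2 = 17 ≤ 46 < 325 = q_3, so the answer is 654/17.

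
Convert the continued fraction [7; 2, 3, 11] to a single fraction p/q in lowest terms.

587/79

Using pₖ = aₖpₖ₋₁ + pₖ₋₂ and qₖ = aₖqₖ₋₁ + qₖ₋₂:
  k=0: a=7, p=7, q=1
  k=1: a=2, p=15, q=2
  k=2: a=3, p=52, q=7
  k=3: a=11, p=587, q=79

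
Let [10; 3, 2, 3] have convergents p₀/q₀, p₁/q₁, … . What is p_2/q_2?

72/7

Using pₖ = aₖpₖ₋₁ + pₖ₋₂, qₖ = aₖqₖ₋₁ + qₖ₋₂ (with p₋₁=1, p₋₂=0, q₋₁=0, q₋₂=1):
  k=0: a=10, p=10, q=1
  k=1: a=3, p=31, q=3
  k=2: a=2, p=72, q=7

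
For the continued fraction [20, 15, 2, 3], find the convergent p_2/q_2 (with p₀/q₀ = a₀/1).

Using pₖ = aₖpₖ₋₁ + pₖ₋₂, qₖ = aₖqₖ₋₁ + qₖ₋₂ (with p₋₁=1, p₋₂=0, q₋₁=0, q₋₂=1):
  k=0: a=20, p=20, q=1
  k=1: a=15, p=301, q=15
  k=2: a=2, p=622, q=31

622/31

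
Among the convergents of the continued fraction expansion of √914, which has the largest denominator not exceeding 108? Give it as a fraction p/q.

1300/43

√914 = [30; 4, 3, 3, 4, 60, …] (period length 5).
Convergents:
  p_0/q_0 = 30/1
  p_1/q_1 = 121/4
  p_2/q_2 = 393/13
  p_3/q_3 = 1300/43
  p_4/q_4 = 5593/185
q_3 = 43 ≤ 108 < 185 = q_4, so the answer is 1300/43.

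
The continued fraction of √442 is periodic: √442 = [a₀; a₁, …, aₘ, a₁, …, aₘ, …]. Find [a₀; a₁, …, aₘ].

a₀ = ⌊√442⌋ = 21.
With m₀=0, d₀=1 and mₖ₊₁ = dₖaₖ − mₖ, dₖ₊₁ = (n − mₖ₊₁²)/dₖ, aₖ₊₁ = ⌊(a₀+mₖ₊₁)/dₖ₊₁⌋:
  k=1: m=21, d=1, a=42
d=1 and a=2a₀=42 at k=1, so the next step gives (m, d) = (21, 1) again — its k=1 value — and the period has length 1.

[21; 42]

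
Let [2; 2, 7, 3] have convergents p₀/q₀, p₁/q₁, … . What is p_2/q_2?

Using pₖ = aₖpₖ₋₁ + pₖ₋₂, qₖ = aₖqₖ₋₁ + qₖ₋₂ (with p₋₁=1, p₋₂=0, q₋₁=0, q₋₂=1):
  k=0: a=2, p=2, q=1
  k=1: a=2, p=5, q=2
  k=2: a=7, p=37, q=15

37/15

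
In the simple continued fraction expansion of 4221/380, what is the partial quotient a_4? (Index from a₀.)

4221 = 11·380 + 41   →  a_0 = 11
380 = 9·41 + 11   →  a_1 = 9
41 = 3·11 + 8   →  a_2 = 3
11 = 1·8 + 3   →  a_3 = 1
8 = 2·3 + 2   →  a_4 = 2

2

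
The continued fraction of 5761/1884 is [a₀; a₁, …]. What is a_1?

17

5761 = 3·1884 + 109   →  a_0 = 3
1884 = 17·109 + 31   →  a_1 = 17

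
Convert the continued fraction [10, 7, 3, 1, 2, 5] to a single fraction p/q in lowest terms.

4349/429

Fold from the inside: start with 5/1.
  2 + 1/5 = 11/5
  1 + 5/11 = 16/11
  3 + 11/16 = 59/16
  7 + 16/59 = 429/59
  10 + 59/429 = 4349/429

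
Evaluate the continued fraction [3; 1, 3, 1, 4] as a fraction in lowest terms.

91/24

Fold from the inside: start with 4/1.
  1 + 1/4 = 5/4
  3 + 4/5 = 19/5
  1 + 5/19 = 24/19
  3 + 19/24 = 91/24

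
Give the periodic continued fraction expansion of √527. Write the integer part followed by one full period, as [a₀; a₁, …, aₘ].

[22; 1, 21, 1, 44]

a₀ = ⌊√527⌋ = 22.
With m₀=0, d₀=1 and mₖ₊₁ = dₖaₖ − mₖ, dₖ₊₁ = (n − mₖ₊₁²)/dₖ, aₖ₊₁ = ⌊(a₀+mₖ₊₁)/dₖ₊₁⌋:
  k=1: m=22, d=43, a=1
  k=2: m=21, d=2, a=21
  k=3: m=21, d=43, a=1
  k=4: m=22, d=1, a=44
d=1 and a=2a₀=44 at k=4, so the next step gives (m, d) = (22, 43) again — its k=1 value — and the period has length 4.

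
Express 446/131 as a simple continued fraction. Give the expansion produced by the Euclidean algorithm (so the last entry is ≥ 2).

446 = 3×131 + 53
131 = 2×53 + 25
53 = 2×25 + 3
25 = 8×3 + 1
3 = 3×1 + 0  (stop)
So 446/131 = [3; 2, 2, 8, 3].

[3; 2, 2, 8, 3]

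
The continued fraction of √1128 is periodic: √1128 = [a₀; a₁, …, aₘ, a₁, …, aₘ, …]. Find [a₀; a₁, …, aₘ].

[33; 1, 1, 2, 2, 2, 1, 1, 66]

a₀ = ⌊√1128⌋ = 33.
With m₀=0, d₀=1 and mₖ₊₁ = dₖaₖ − mₖ, dₖ₊₁ = (n − mₖ₊₁²)/dₖ, aₖ₊₁ = ⌊(a₀+mₖ₊₁)/dₖ₊₁⌋:
  k=1: m=33, d=39, a=1
  k=2: m=6, d=28, a=1
  k=3: m=22, d=23, a=2
  k=4: m=24, d=24, a=2
  k=5: m=24, d=23, a=2
  k=6: m=22, d=28, a=1
  k=7: m=6, d=39, a=1
  k=8: m=33, d=1, a=66
d=1 and a=2a₀=66 at k=8, so the next step gives (m, d) = (33, 39) again — its k=1 value — and the period has length 8.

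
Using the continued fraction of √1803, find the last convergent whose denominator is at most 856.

15541/366

√1803 = [42; 2, 6, 28, 6, 2, 84, …] (period length 6).
Convergents:
  p_0/q_0 = 42/1
  p_1/q_1 = 85/2
  p_2/q_2 = 552/13
  p_3/q_3 = 15541/366
  p_4/q_4 = 93798/2209
q_3 = 366 ≤ 856 < 2209 = q_4, so the answer is 15541/366.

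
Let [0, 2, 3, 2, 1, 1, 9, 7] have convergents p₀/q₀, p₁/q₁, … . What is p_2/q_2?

Using pₖ = aₖpₖ₋₁ + pₖ₋₂, qₖ = aₖqₖ₋₁ + qₖ₋₂ (with p₋₁=1, p₋₂=0, q₋₁=0, q₋₂=1):
  k=0: a=0, p=0, q=1
  k=1: a=2, p=1, q=2
  k=2: a=3, p=3, q=7

3/7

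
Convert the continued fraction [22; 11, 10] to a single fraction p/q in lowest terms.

2452/111

Using pₖ = aₖpₖ₋₁ + pₖ₋₂ and qₖ = aₖqₖ₋₁ + qₖ₋₂:
  k=0: a=22, p=22, q=1
  k=1: a=11, p=243, q=11
  k=2: a=10, p=2452, q=111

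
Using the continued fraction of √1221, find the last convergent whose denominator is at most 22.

√1221 = [34; 1, 16, 2, 16, 1, 68, …] (period length 6).
Convergents:
  p_0/q_0 = 34/1
  p_1/q_1 = 35/1
  p_2/q_2 = 594/17
  p_3/q_3 = 1223/35
q_2 = 17 ≤ 22 < 35 = q_3, so the answer is 594/17.

594/17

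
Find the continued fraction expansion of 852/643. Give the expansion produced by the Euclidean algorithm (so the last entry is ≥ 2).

852 = 1×643 + 209
643 = 3×209 + 16
209 = 13×16 + 1
16 = 16×1 + 0  (stop)
So 852/643 = [1; 3, 13, 16].

[1; 3, 13, 16]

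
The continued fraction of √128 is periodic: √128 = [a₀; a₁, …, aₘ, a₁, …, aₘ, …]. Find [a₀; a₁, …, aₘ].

a₀ = ⌊√128⌋ = 11.

[11; 3, 5, 3, 22]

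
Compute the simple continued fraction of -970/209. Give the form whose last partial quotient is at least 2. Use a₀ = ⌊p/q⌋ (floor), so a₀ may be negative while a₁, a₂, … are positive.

-970 = -5×209 + 75
209 = 2×75 + 59
75 = 1×59 + 16
59 = 3×16 + 11
16 = 1×11 + 5
11 = 2×5 + 1
5 = 5×1 + 0  (stop)
So -970/209 = [-5; 2, 1, 3, 1, 2, 5].

[-5; 2, 1, 3, 1, 2, 5]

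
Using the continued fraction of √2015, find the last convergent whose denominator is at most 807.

35911/800

√2015 = [44; 1, 7, 1, 88, …] (period length 4).
Convergents:
  p_0/q_0 = 44/1
  p_1/q_1 = 45/1
  p_2/q_2 = 359/8
  p_3/q_3 = 404/9
  p_4/q_4 = 35911/800
  p_5/q_5 = 36315/809
q_4 = 800 ≤ 807 < 809 = q_5, so the answer is 35911/800.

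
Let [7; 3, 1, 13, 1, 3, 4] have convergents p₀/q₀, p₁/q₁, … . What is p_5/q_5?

1683/232

Using pₖ = aₖpₖ₋₁ + pₖ₋₂, qₖ = aₖqₖ₋₁ + qₖ₋₂ (with p₋₁=1, p₋₂=0, q₋₁=0, q₋₂=1):
  k=0: a=7, p=7, q=1
  k=1: a=3, p=22, q=3
  k=2: a=1, p=29, q=4
  k=3: a=13, p=399, q=55
  k=4: a=1, p=428, q=59
  k=5: a=3, p=1683, q=232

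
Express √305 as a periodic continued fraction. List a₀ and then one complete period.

a₀ = ⌊√305⌋ = 17.
With m₀=0, d₀=1 and mₖ₊₁ = dₖaₖ − mₖ, dₖ₊₁ = (n − mₖ₊₁²)/dₖ, aₖ₊₁ = ⌊(a₀+mₖ₊₁)/dₖ₊₁⌋:
  k=1: m=17, d=16, a=2
  k=2: m=15, d=5, a=6
  k=3: m=15, d=16, a=2
  k=4: m=17, d=1, a=34
d=1 and a=2a₀=34 at k=4, so the next step gives (m, d) = (17, 16) again — its k=1 value — and the period has length 4.

[17; 2, 6, 2, 34]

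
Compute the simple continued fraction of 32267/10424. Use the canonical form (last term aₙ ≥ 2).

32267 = 3×10424 + 995
10424 = 10×995 + 474
995 = 2×474 + 47
474 = 10×47 + 4
47 = 11×4 + 3
4 = 1×3 + 1
3 = 3×1 + 0  (stop)
So 32267/10424 = [3; 10, 2, 10, 11, 1, 3].

[3; 10, 2, 10, 11, 1, 3]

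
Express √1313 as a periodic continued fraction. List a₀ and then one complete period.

[36; 4, 4, 72]

a₀ = ⌊√1313⌋ = 36.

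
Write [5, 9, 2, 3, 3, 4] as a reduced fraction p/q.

4769/934

Using pₖ = aₖpₖ₋₁ + pₖ₋₂ and qₖ = aₖqₖ₋₁ + qₖ₋₂:
  k=0: a=5, p=5, q=1
  k=1: a=9, p=46, q=9
  k=2: a=2, p=97, q=19
  k=3: a=3, p=337, q=66
  k=4: a=3, p=1108, q=217
  k=5: a=4, p=4769, q=934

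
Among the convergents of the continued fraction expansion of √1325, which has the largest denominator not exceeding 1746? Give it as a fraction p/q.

26536/729

√1325 = [36; 2, 2, 72, …] (period length 3).
Convergents:
  p_0/q_0 = 36/1
  p_1/q_1 = 73/2
  p_2/q_2 = 182/5
  p_3/q_3 = 13177/362
  p_4/q_4 = 26536/729
  p_5/q_5 = 66249/1820
q_4 = 729 ≤ 1746 < 1820 = q_5, so the answer is 26536/729.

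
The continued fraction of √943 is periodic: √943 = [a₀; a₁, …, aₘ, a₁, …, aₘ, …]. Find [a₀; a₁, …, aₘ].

a₀ = ⌊√943⌋ = 30.
With m₀=0, d₀=1 and mₖ₊₁ = dₖaₖ − mₖ, dₖ₊₁ = (n − mₖ₊₁²)/dₖ, aₖ₊₁ = ⌊(a₀+mₖ₊₁)/dₖ₊₁⌋:
  k=1: m=30, d=43, a=1
  k=2: m=13, d=18, a=2
  k=3: m=23, d=23, a=2
  k=4: m=23, d=18, a=2
  k=5: m=13, d=43, a=1
  k=6: m=30, d=1, a=60
d=1 and a=2a₀=60 at k=6, so the next step gives (m, d) = (30, 43) again — its k=1 value — and the period has length 6.

[30; 1, 2, 2, 2, 1, 60]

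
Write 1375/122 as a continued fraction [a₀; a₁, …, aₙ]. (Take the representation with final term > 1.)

[11; 3, 1, 2, 3, 3]

1375 = 11*122 + 33
122 = 3*33 + 23
33 = 1*23 + 10
23 = 2*10 + 3
10 = 3*3 + 1
3 = 3*1 + 0  (stop)
So 1375/122 = [11; 3, 1, 2, 3, 3].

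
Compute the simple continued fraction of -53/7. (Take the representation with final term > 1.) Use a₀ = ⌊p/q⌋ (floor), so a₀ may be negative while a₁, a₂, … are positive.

-53 = -8·7 + 3
7 = 2·3 + 1
3 = 3·1 + 0  (stop)
So -53/7 = [-8; 2, 3].

[-8; 2, 3]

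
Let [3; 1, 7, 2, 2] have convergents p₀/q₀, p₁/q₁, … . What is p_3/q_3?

Using pₖ = aₖpₖ₋₁ + pₖ₋₂, qₖ = aₖqₖ₋₁ + qₖ₋₂ (with p₋₁=1, p₋₂=0, q₋₁=0, q₋₂=1):
  k=0: a=3, p=3, q=1
  k=1: a=1, p=4, q=1
  k=2: a=7, p=31, q=8
  k=3: a=2, p=66, q=17

66/17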